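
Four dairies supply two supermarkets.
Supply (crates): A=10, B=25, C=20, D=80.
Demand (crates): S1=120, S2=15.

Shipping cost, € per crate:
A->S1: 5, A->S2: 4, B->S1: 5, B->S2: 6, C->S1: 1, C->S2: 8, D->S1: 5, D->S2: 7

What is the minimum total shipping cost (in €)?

590

Optimal allocation:
  A to S2: 10 × €4 = €40
  B to S1: 20 × €5 = €100
  B to S2: 5 × €6 = €30
  C to S1: 20 × €1 = €20
  D to S1: 80 × €5 = €400
Total = 40 + 100 + 30 + 20 + 400 = €590.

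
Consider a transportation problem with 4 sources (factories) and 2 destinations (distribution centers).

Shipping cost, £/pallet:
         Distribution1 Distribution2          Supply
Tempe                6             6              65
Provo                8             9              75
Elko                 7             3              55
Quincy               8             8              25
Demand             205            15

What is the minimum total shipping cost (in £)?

Optimal allocation:
  Tempe to Distribution1: 65 × £6 = £390
  Provo to Distribution1: 75 × £8 = £600
  Elko to Distribution1: 40 × £7 = £280
  Elko to Distribution2: 15 × £3 = £45
  Quincy to Distribution1: 25 × £8 = £200
Total = 390 + 600 + 280 + 45 + 200 = £1515.
(Supply check: Tempe ships 65; Provo ships 75; Elko ships 55; Quincy ships 25.)

1515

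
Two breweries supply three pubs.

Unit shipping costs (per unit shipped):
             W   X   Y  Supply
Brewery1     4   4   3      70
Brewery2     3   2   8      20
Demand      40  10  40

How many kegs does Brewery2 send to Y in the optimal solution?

Solving gives:
  Brewery1 to W: 30 × 4 = 120
  Brewery1 to Y: 40 × 3 = 120
  Brewery2 to W: 10 × 3 = 30
  Brewery2 to X: 10 × 2 = 20
Total cost = 290.
The route Brewery2→Y is not used.

0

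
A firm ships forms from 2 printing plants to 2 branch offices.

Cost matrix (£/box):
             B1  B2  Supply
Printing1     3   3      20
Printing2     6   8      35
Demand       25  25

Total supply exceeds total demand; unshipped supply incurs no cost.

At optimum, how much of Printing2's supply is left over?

An optimal plan:
  Printing1->B2: 20 × £3 = £60
  Printing2->B1: 25 × £6 = £150
  Printing2->B2: 5 × £8 = £40
Total cost = £250.
Printing2 ships 30 of its 35, leaving 5.

5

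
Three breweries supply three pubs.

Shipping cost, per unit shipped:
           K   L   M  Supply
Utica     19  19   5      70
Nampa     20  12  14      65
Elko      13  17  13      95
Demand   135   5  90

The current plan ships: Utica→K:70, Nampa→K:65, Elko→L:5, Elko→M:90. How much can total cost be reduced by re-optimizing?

1160

Current plan cost = 70·19 + 65·20 + 5·17 + 90·13 = 3885.
Optimal plan:
  Utica–M: 70 kegs
  Nampa–K: 40 kegs
  Nampa–L: 5 kegs
  Nampa–M: 20 kegs
  Elko–K: 95 kegs
Optimal cost = 2725.
Saving = 3885 − 2725 = 1160.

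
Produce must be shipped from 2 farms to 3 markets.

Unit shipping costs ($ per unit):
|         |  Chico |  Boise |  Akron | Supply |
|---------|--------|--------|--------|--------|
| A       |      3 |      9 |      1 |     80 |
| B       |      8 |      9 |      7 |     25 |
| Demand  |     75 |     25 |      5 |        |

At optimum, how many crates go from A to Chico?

75

The minimum-cost plan:
  A->Chico: 75 × $3 = $225
  A->Akron: 5 × $1 = $5
  B->Boise: 25 × $9 = $225
Total cost = $455.
So A→Chico carries 75 crates.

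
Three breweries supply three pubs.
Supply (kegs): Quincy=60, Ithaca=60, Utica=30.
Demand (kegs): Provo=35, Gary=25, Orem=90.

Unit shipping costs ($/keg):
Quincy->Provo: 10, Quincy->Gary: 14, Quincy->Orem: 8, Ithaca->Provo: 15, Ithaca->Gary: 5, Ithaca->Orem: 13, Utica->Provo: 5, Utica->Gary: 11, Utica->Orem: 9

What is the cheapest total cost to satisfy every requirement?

A cheapest plan:
  Quincy–Orem: 60 × $8 = $480
  Ithaca–Provo: 5 × $15 = $75
  Ithaca–Gary: 25 × $5 = $125
  Ithaca–Orem: 30 × $13 = $390
  Utica–Provo: 30 × $5 = $150
Total = 480 + 75 + 125 + 390 + 150 = $1220.
(Supply check: Quincy ships 60; Ithaca ships 60; Utica ships 30.)

1220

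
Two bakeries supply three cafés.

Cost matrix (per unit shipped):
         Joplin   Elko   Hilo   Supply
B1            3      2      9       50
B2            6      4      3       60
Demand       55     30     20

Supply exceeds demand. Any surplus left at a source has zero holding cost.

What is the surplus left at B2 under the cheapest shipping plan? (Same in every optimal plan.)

An optimal plan:
  B1->Joplin: 50 × 3 = 150
  B2->Joplin: 5 × 6 = 30
  B2->Elko: 30 × 4 = 120
  B2->Hilo: 20 × 3 = 60
Total cost = 360.
B2 ships 55 of its 60, leaving 5.

5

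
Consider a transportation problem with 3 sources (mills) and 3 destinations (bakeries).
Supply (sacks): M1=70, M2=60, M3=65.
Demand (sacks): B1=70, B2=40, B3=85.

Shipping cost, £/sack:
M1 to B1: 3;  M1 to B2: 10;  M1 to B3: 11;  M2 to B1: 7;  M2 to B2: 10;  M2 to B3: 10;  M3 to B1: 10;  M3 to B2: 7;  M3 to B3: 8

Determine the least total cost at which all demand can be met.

1290

An optimal shipping plan:
  M1->B1: 70 × £3 = £210
  M2->B3: 60 × £10 = £600
  M3->B2: 40 × £7 = £280
  M3->B3: 25 × £8 = £200
Total = 210 + 600 + 280 + 200 = £1290.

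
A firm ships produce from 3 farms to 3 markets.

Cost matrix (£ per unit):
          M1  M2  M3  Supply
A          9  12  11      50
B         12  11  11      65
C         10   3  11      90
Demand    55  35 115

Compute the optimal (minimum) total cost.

1870

A cheapest plan:
  A to M1: 50 × £9 = £450
  B to M3: 65 × £11 = £715
  C to M1: 5 × £10 = £50
  C to M2: 35 × £3 = £105
  C to M3: 50 × £11 = £550
Total = 450 + 715 + 50 + 105 + 550 = £1870.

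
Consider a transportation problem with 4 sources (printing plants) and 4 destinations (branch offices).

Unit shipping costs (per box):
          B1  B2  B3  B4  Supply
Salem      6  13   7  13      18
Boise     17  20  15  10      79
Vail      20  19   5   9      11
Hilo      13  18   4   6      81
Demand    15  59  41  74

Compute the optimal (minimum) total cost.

1960

An optimal shipping plan:
  Salem to B1: 15 × 6 = 90
  Salem to B2: 3 × 13 = 39
  Boise to B2: 56 × 20 = 1120
  Boise to B4: 23 × 10 = 230
  Vail to B3: 11 × 5 = 55
  Hilo to B3: 30 × 4 = 120
  Hilo to B4: 51 × 6 = 306
Total = 90 + 39 + 1120 + 230 + 55 + 120 + 306 = 1960.
(Supply check: Salem ships 18; Boise ships 79; Vail ships 11; Hilo ships 81.)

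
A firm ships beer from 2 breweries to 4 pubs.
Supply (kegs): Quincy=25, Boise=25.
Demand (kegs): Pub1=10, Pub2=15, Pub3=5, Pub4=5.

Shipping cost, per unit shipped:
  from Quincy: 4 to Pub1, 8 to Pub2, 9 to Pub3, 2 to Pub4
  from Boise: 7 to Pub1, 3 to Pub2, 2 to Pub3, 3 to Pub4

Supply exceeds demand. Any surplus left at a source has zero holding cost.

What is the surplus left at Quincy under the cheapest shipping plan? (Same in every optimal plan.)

10

An optimal plan:
  Quincy->Pub1: 10 × 4 = 40
  Quincy->Pub4: 5 × 2 = 10
  Boise->Pub2: 15 × 3 = 45
  Boise->Pub3: 5 × 2 = 10
Total cost = 105.
Quincy ships 15 of its 25, leaving 10.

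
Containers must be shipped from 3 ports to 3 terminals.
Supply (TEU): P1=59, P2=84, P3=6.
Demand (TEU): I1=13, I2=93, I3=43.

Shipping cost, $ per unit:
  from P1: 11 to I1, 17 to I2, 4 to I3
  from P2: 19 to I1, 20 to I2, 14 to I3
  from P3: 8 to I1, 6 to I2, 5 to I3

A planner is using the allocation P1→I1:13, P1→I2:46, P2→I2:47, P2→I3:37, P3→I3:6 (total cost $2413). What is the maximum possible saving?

331

Current plan cost = 13·11 + 46·17 + 47·20 + 37·14 + 6·5 = $2413.
Optimal plan:
  P1 to I1: 13 × $11 = $143
  P1 to I2: 3 × $17 = $51
  P1 to I3: 43 × $4 = $172
  P2 to I2: 84 × $20 = $1680
  P3 to I2: 6 × $6 = $36
Optimal cost = $2082.
Saving = 2413 − 2082 = $331.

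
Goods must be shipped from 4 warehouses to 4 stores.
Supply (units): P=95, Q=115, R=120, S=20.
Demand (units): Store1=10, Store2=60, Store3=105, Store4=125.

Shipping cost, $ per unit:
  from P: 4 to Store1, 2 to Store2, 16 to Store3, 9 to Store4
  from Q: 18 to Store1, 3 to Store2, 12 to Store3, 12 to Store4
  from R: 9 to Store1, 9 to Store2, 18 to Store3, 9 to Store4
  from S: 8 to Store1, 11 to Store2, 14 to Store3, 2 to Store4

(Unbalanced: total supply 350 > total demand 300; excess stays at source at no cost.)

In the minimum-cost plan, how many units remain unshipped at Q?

10

Minimum-cost shipments:
  P to Store1: 10 × $4 = $40
  P to Store2: 60 × $2 = $120
  P to Store4: 25 × $9 = $225
  Q to Store3: 105 × $12 = $1260
  R to Store4: 80 × $9 = $720
  S to Store4: 20 × $2 = $40
Total cost = $2405.
Q ships 105 of its 115, leaving 10.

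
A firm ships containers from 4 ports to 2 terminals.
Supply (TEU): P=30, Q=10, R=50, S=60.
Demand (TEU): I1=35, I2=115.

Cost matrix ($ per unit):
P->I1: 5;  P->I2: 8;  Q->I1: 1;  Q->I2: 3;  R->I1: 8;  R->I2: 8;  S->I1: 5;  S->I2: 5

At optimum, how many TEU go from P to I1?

Solving gives:
  P to I1: 30 × $5 = $150
  Q to I1: 5 × $1 = $5
  Q to I2: 5 × $3 = $15
  R to I2: 50 × $8 = $400
  S to I2: 60 × $5 = $300
Total cost = $870.
So P→I1 carries 30 TEU.

30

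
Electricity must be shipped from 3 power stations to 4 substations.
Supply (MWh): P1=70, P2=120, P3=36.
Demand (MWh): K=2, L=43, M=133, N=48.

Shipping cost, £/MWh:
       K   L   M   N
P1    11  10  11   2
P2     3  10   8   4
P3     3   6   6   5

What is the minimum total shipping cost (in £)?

1482

An optimal shipping plan:
  P1–L: 22 × £10 = £220
  P1–N: 48 × £2 = £96
  P2–K: 2 × £3 = £6
  P2–M: 118 × £8 = £944
  P3–L: 21 × £6 = £126
  P3–M: 15 × £6 = £90
Total = 220 + 96 + 6 + 944 + 126 + 90 = £1482.
(Supply check: P1 ships 70; P2 ships 120; P3 ships 36.)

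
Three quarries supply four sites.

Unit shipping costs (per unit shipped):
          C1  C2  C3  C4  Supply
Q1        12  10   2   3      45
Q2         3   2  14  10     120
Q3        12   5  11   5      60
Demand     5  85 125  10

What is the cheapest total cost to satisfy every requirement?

Optimal allocation:
  Q1–C3: 45 × 2 = 90
  Q2–C1: 5 × 3 = 15
  Q2–C2: 85 × 2 = 170
  Q2–C3: 30 × 14 = 420
  Q3–C3: 50 × 11 = 550
  Q3–C4: 10 × 5 = 50
Total = 90 + 15 + 170 + 420 + 550 + 50 = 1295.
(Supply check: Q1 ships 45; Q2 ships 120; Q3 ships 60.)

1295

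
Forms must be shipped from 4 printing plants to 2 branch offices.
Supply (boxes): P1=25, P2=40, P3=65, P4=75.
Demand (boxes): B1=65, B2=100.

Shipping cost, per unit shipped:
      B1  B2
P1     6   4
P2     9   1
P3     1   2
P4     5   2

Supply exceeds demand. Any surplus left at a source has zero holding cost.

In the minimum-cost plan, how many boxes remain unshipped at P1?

25

Minimum-cost shipments:
  P2→B2: 40 × 1 = 40
  P3→B1: 65 × 1 = 65
  P4→B2: 60 × 2 = 120
Total cost = 225.
P1 ships 0 of its 25, leaving 25.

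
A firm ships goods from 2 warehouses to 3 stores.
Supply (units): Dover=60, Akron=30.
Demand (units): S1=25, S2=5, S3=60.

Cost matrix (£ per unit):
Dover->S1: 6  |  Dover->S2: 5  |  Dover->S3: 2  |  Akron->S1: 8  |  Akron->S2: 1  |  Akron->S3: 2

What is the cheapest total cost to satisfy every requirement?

275

Optimal allocation:
  Dover->S1: 25 × £6 = £150
  Dover->S3: 35 × £2 = £70
  Akron->S2: 5 × £1 = £5
  Akron->S3: 25 × £2 = £50
Total = 150 + 70 + 5 + 50 = £275.
(Supply check: Dover ships 60; Akron ships 30.)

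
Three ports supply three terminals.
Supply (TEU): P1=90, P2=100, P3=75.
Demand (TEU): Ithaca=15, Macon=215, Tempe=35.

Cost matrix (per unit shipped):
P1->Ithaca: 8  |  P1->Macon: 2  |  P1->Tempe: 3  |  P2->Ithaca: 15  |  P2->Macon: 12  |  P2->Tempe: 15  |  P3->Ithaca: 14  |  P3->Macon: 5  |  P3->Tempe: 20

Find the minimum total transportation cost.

1835

Optimal allocation:
  P1→Macon: 55 × 2 = 110
  P1→Tempe: 35 × 3 = 105
  P2→Ithaca: 15 × 15 = 225
  P2→Macon: 85 × 12 = 1020
  P3→Macon: 75 × 5 = 375
Total = 110 + 105 + 225 + 1020 + 375 = 1835.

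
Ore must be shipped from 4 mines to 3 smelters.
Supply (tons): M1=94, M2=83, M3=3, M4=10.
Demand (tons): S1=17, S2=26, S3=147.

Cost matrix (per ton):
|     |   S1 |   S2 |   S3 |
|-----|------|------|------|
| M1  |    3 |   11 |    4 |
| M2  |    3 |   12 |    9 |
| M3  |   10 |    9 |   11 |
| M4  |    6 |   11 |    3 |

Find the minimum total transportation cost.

A cheapest plan:
  M1 to S3: 94 tons
  M2 to S1: 17 tons
  M2 to S2: 23 tons
  M2 to S3: 43 tons
  M3 to S2: 3 tons
  M4 to S3: 10 tons
Total cost = 1147.

1147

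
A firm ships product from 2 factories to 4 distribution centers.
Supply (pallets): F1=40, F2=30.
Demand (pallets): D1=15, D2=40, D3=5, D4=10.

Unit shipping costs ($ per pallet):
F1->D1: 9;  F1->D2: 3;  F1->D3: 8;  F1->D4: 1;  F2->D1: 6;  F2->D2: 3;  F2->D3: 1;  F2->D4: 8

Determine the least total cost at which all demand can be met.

225

One minimum-cost allocation:
  F1→D2: 30 × $3 = $90
  F1→D4: 10 × $1 = $10
  F2→D1: 15 × $6 = $90
  F2→D2: 10 × $3 = $30
  F2→D3: 5 × $1 = $5
Total = 90 + 10 + 90 + 30 + 5 = $225.
(Supply check: F1 ships 40; F2 ships 30.)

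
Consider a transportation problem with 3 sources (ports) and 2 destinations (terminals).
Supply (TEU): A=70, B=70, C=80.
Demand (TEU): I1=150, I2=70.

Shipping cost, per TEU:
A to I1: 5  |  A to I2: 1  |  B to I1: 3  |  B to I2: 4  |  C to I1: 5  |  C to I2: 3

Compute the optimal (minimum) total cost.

An optimal shipping plan:
  A->I2: 70 × 1 = 70
  B->I1: 70 × 3 = 210
  C->I1: 80 × 5 = 400
Total = 70 + 210 + 400 = 680.
(Supply check: A ships 70; B ships 70; C ships 80.)

680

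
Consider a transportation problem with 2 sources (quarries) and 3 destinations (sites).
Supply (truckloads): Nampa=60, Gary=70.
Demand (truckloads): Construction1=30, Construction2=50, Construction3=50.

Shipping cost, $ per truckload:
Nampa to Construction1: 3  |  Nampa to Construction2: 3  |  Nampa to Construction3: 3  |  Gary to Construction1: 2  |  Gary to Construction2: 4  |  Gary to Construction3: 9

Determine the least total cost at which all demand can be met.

An optimal shipping plan:
  Nampa→Construction2: 10 × $3 = $30
  Nampa→Construction3: 50 × $3 = $150
  Gary→Construction1: 30 × $2 = $60
  Gary→Construction2: 40 × $4 = $160
Total = 30 + 150 + 60 + 160 = $400.

400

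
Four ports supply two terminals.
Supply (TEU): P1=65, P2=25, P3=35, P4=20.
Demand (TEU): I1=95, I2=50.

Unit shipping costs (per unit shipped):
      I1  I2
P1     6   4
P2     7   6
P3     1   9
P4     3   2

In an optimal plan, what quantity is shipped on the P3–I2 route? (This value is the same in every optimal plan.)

0

Solving gives:
  P1->I1: 15 × 6 = 90
  P1->I2: 50 × 4 = 200
  P2->I1: 25 × 7 = 175
  P3->I1: 35 × 1 = 35
  P4->I1: 20 × 3 = 60
Total cost = 560.
The route P3→I2 is not used.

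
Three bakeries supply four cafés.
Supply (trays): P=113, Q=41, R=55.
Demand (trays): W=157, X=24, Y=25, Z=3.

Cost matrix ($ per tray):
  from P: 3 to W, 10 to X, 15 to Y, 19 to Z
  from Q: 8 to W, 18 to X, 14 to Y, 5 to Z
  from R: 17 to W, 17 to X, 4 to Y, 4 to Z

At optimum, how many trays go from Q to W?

41

Optimal shipments:
  P–W: 113 × $3 = $339
  Q–W: 41 × $8 = $328
  R–W: 3 × $17 = $51
  R–X: 24 × $17 = $408
  R–Y: 25 × $4 = $100
  R–Z: 3 × $4 = $12
Total cost = $1238.
So Q→W carries 41 trays.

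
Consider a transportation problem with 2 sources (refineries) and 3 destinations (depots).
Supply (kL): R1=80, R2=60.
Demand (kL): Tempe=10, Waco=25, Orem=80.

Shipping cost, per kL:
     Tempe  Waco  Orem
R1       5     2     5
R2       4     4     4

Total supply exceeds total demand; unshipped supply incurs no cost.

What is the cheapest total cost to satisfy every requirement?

440

Optimal allocation:
  R1->Tempe: 10 × 5 = 50
  R1->Waco: 25 × 2 = 50
  R1->Orem: 20 × 5 = 100
  R2->Orem: 60 × 4 = 240
Total = 50 + 50 + 100 + 240 = 440.
(Supply check: R1 ships 55; R2 ships 60.)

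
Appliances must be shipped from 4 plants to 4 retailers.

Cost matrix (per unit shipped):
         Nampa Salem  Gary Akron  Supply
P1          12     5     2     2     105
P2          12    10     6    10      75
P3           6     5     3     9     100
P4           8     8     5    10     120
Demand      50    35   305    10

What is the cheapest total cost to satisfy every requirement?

1780

One minimum-cost allocation:
  P1–Gary: 95 × 2 = 190
  P1–Akron: 10 × 2 = 20
  P2–Gary: 75 × 6 = 450
  P3–Nampa: 50 × 6 = 300
  P3–Salem: 35 × 5 = 175
  P3–Gary: 15 × 3 = 45
  P4–Gary: 120 × 5 = 600
Total = 190 + 20 + 450 + 300 + 175 + 45 + 600 = 1780.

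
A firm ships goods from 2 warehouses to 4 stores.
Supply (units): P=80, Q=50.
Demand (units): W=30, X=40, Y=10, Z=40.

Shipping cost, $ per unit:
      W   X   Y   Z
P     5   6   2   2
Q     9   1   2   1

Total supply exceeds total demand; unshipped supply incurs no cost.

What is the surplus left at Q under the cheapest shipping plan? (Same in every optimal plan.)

An optimal plan:
  P->W: 30 units
  P->Y: 10 units
  P->Z: 30 units
  Q->X: 40 units
  Q->Z: 10 units
Total cost = $280.
Q ships 50 of its 50, leaving 0.

0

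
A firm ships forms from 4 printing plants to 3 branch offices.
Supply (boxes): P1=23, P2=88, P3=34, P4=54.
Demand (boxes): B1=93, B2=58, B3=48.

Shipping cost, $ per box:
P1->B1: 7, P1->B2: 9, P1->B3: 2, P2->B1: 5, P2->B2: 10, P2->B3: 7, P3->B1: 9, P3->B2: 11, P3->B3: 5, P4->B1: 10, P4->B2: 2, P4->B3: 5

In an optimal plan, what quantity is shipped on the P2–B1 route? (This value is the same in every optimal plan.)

88

Optimal shipments:
  P1–B3: 23 × $2 = $46
  P2–B1: 88 × $5 = $440
  P3–B1: 5 × $9 = $45
  P3–B2: 4 × $11 = $44
  P3–B3: 25 × $5 = $125
  P4–B2: 54 × $2 = $108
Total cost = $808.
So P2→B1 carries 88 boxes.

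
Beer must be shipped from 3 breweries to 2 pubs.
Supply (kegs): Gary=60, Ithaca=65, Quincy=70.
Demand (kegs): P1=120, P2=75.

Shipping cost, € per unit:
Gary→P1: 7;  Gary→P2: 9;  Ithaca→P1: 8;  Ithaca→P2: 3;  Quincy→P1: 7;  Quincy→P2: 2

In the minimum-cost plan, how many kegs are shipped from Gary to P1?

60

Solving gives:
  Gary->P1: 60 × €7 = €420
  Ithaca->P1: 60 × €8 = €480
  Ithaca->P2: 5 × €3 = €15
  Quincy->P2: 70 × €2 = €140
Total cost = €1055.
So Gary→P1 carries 60 kegs.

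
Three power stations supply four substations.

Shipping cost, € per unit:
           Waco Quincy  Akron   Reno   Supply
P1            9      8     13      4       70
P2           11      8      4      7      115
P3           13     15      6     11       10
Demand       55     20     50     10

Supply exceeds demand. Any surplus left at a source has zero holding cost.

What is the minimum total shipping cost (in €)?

An optimal shipping plan:
  P1–Waco: 55 × €9 = €495
  P1–Reno: 10 × €4 = €40
  P2–Quincy: 20 × €8 = €160
  P2–Akron: 50 × €4 = €200
Total = 495 + 40 + 160 + 200 = €895.

895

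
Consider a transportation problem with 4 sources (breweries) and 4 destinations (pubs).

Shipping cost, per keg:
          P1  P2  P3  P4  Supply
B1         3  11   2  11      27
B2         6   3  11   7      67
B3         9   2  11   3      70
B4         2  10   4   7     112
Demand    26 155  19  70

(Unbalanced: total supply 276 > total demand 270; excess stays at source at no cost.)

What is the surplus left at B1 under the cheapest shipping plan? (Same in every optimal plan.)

Minimum-cost shipments:
  B1 to P2: 2 × 11 = 22
  B1 to P3: 19 × 2 = 38
  B2 to P2: 67 × 3 = 201
  B3 to P2: 70 × 2 = 140
  B4 to P1: 26 × 2 = 52
  B4 to P2: 16 × 10 = 160
  B4 to P4: 70 × 7 = 490
Total cost = 1103.
B1 ships 21 of its 27, leaving 6.

6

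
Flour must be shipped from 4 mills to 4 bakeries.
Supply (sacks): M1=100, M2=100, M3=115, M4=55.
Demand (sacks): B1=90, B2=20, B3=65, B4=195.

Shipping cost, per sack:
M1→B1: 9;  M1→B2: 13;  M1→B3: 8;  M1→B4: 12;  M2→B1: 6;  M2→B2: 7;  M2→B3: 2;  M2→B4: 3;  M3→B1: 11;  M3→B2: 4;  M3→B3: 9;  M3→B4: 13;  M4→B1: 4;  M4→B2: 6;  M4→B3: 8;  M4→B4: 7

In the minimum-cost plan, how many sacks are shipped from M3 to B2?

Optimal shipments:
  M1->B1: 90 sacks
  M1->B4: 10 sacks
  M2->B4: 100 sacks
  M3->B2: 20 sacks
  M3->B3: 65 sacks
  M3->B4: 30 sacks
  M4->B4: 55 sacks
Total cost = 2670.
So M3→B2 carries 20 sacks.

20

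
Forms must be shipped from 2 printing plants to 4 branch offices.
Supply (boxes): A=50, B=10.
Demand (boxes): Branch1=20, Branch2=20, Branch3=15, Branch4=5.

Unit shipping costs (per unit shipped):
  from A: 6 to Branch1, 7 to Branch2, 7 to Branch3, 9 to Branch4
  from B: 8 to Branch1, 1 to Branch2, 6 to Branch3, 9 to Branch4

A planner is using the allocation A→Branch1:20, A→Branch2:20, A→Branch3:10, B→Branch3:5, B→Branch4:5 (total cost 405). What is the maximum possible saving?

Current plan cost = 20·6 + 20·7 + 10·7 + 5·6 + 5·9 = 405.
Optimal plan:
  A–Branch1: 20 × 6 = 120
  A–Branch2: 10 × 7 = 70
  A–Branch3: 15 × 7 = 105
  A–Branch4: 5 × 9 = 45
  B–Branch2: 10 × 1 = 10
Optimal cost = 350.
Saving = 405 − 350 = 55.

55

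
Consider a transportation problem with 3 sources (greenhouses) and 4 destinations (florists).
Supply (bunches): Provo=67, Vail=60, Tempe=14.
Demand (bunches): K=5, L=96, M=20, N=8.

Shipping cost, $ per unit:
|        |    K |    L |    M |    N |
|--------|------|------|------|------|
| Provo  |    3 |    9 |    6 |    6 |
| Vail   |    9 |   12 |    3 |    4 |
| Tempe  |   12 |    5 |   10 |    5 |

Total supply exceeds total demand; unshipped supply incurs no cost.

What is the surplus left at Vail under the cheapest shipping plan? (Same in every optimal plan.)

12

Minimum-cost shipments:
  Provo->K: 5 × $3 = $15
  Provo->L: 62 × $9 = $558
  Vail->L: 20 × $12 = $240
  Vail->M: 20 × $3 = $60
  Vail->N: 8 × $4 = $32
  Tempe->L: 14 × $5 = $70
Total cost = $975.
Vail ships 48 of its 60, leaving 12.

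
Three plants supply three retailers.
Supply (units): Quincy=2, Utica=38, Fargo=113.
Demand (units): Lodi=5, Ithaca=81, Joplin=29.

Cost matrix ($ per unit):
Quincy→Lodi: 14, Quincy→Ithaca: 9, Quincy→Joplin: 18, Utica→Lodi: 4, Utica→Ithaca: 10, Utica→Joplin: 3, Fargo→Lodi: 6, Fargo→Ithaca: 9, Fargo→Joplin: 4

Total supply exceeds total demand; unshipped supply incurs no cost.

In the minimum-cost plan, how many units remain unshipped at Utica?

An optimal plan:
  Quincy->Ithaca: 2 × $9 = $18
  Utica->Lodi: 5 × $4 = $20
  Utica->Joplin: 29 × $3 = $87
  Fargo->Ithaca: 79 × $9 = $711
Total cost = $836.
Utica ships 34 of its 38, leaving 4.

4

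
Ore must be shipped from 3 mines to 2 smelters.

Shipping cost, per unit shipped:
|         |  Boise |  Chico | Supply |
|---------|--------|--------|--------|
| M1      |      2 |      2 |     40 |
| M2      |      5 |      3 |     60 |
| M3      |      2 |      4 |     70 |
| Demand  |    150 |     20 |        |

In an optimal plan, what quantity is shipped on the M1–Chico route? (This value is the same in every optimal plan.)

0

The minimum-cost plan:
  M1–Boise: 40 tons
  M2–Boise: 40 tons
  M2–Chico: 20 tons
  M3–Boise: 70 tons
Total cost = 480.
The route M1→Chico is not used.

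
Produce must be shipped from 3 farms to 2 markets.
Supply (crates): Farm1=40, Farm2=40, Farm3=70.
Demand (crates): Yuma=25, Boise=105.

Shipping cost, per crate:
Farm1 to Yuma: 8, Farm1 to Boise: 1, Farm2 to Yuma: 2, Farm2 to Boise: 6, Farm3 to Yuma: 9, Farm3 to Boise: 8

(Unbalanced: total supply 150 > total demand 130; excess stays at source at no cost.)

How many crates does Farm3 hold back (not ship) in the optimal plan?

An optimal plan:
  Farm1->Boise: 40 × 1 = 40
  Farm2->Yuma: 25 × 2 = 50
  Farm2->Boise: 15 × 6 = 90
  Farm3->Boise: 50 × 8 = 400
Total cost = 580.
Farm3 ships 50 of its 70, leaving 20.

20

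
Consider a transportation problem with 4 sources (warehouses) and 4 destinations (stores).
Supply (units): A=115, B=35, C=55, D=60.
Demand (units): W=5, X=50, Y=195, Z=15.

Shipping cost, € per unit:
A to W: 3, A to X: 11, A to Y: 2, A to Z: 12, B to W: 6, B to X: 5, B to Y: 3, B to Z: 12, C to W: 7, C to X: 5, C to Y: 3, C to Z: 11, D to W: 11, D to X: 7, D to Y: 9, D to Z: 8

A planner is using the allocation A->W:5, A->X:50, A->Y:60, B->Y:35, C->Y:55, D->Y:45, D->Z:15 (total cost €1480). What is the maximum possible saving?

Current plan cost = 5·3 + 50·11 + 60·2 + 35·3 + 55·3 + 45·9 + 15·8 = €1480.
Optimal plan:
  A→W: 5 × €3 = €15
  A→Y: 110 × €2 = €220
  B→X: 5 × €5 = €25
  B→Y: 30 × €3 = €90
  C→Y: 55 × €3 = €165
  D→X: 45 × €7 = €315
  D→Z: 15 × €8 = €120
Optimal cost = €950.
Saving = 1480 − 950 = €530.

530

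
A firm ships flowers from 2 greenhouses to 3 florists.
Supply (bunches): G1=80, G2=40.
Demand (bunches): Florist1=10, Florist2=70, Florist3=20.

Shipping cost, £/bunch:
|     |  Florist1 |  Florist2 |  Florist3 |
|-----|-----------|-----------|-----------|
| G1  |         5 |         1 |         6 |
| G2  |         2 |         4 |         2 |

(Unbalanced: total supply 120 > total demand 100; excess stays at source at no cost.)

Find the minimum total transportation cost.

130

An optimal shipping plan:
  G1->Florist2: 70 × £1 = £70
  G2->Florist1: 10 × £2 = £20
  G2->Florist3: 20 × £2 = £40
Total = 70 + 20 + 40 = £130.
(Supply check: G1 ships 70; G2 ships 30.)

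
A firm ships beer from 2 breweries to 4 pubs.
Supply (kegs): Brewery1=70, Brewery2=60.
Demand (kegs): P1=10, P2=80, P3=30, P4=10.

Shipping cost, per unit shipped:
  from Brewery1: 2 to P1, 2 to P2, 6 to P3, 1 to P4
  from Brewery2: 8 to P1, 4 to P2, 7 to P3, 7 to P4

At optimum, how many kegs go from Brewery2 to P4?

Optimal shipments:
  Brewery1–P1: 10 × 2 = 20
  Brewery1–P2: 50 × 2 = 100
  Brewery1–P4: 10 × 1 = 10
  Brewery2–P2: 30 × 4 = 120
  Brewery2–P3: 30 × 7 = 210
Total cost = 460.
The route Brewery2→P4 is not used.

0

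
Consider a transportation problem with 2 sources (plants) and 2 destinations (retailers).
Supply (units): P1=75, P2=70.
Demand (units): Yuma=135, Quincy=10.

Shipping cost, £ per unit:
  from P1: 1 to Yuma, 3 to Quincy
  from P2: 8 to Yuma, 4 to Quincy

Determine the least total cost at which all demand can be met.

595

An optimal shipping plan:
  P1→Yuma: 75 × £1 = £75
  P2→Yuma: 60 × £8 = £480
  P2→Quincy: 10 × £4 = £40
Total = 75 + 480 + 40 = £595.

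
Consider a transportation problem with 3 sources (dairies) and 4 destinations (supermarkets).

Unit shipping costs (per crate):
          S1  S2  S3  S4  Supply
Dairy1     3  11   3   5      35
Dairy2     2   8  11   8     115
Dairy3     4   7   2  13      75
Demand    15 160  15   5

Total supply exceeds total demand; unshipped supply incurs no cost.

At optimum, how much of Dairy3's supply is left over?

0

Minimum-cost shipments:
  Dairy1->S4: 5 × 5 = 25
  Dairy2->S1: 15 × 2 = 30
  Dairy2->S2: 100 × 8 = 800
  Dairy3->S2: 60 × 7 = 420
  Dairy3->S3: 15 × 2 = 30
Total cost = 1305.
Dairy3 ships 75 of its 75, leaving 0.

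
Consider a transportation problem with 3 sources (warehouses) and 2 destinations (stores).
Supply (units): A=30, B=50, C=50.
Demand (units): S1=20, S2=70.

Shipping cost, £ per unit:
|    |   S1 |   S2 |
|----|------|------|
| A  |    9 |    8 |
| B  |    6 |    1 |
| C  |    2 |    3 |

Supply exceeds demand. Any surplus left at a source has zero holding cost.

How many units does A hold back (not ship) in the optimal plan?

30

Minimum-cost shipments:
  B to S2: 50 × £1 = £50
  C to S1: 20 × £2 = £40
  C to S2: 20 × £3 = £60
Total cost = £150.
A ships 0 of its 30, leaving 30.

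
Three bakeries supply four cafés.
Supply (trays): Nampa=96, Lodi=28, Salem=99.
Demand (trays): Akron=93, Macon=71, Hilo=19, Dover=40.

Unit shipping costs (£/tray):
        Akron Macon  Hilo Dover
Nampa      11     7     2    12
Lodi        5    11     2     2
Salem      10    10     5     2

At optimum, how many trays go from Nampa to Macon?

71

The minimum-cost plan:
  Nampa–Akron: 6 × £11 = £66
  Nampa–Macon: 71 × £7 = £497
  Nampa–Hilo: 19 × £2 = £38
  Lodi–Akron: 28 × £5 = £140
  Salem–Akron: 59 × £10 = £590
  Salem–Dover: 40 × £2 = £80
Total cost = £1411.
So Nampa→Macon carries 71 trays.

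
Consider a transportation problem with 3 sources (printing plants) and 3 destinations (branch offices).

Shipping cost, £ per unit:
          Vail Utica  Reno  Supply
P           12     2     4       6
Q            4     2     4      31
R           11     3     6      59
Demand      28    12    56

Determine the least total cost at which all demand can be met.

A cheapest plan:
  P->Reno: 6 boxes
  Q->Vail: 28 boxes
  Q->Reno: 3 boxes
  R->Utica: 12 boxes
  R->Reno: 47 boxes
Total cost = £466.
(Supply check: P ships 6; Q ships 31; R ships 59.)

466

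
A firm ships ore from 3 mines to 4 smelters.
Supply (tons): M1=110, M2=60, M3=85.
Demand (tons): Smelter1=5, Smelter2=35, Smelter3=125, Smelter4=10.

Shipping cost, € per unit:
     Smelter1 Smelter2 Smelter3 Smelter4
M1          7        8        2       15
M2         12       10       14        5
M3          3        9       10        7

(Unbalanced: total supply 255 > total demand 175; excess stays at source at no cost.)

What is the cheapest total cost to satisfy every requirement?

An optimal shipping plan:
  M1->Smelter3: 110 × €2 = €220
  M2->Smelter4: 10 × €5 = €50
  M3->Smelter1: 5 × €3 = €15
  M3->Smelter2: 35 × €9 = €315
  M3->Smelter3: 15 × €10 = €150
Total = 220 + 50 + 15 + 315 + 150 = €750.

750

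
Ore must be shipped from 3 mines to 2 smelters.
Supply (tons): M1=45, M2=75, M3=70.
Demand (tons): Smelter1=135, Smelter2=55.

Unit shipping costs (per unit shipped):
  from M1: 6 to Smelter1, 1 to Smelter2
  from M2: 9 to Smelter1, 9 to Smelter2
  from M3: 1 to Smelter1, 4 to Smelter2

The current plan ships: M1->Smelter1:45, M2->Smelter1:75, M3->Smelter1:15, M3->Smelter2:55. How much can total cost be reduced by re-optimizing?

390

Current plan cost = 45·6 + 75·9 + 15·1 + 55·4 = 1180.
Optimal plan:
  M1->Smelter2: 45 tons
  M2->Smelter1: 65 tons
  M2->Smelter2: 10 tons
  M3->Smelter1: 70 tons
Optimal cost = 790.
Saving = 1180 − 790 = 390.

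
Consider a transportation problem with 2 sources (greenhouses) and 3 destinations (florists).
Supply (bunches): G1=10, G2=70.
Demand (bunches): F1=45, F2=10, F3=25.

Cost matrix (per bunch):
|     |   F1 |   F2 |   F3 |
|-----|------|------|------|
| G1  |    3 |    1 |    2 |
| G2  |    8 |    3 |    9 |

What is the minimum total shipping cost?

One minimum-cost allocation:
  G1–F3: 10 × 2 = 20
  G2–F1: 45 × 8 = 360
  G2–F2: 10 × 3 = 30
  G2–F3: 15 × 9 = 135
Total = 20 + 360 + 30 + 135 = 545.

545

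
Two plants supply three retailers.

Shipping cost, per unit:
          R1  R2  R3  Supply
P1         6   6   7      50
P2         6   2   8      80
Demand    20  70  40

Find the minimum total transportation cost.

540

A cheapest plan:
  P1→R1: 10 × 6 = 60
  P1→R3: 40 × 7 = 280
  P2→R1: 10 × 6 = 60
  P2→R2: 70 × 2 = 140
Total = 60 + 280 + 60 + 140 = 540.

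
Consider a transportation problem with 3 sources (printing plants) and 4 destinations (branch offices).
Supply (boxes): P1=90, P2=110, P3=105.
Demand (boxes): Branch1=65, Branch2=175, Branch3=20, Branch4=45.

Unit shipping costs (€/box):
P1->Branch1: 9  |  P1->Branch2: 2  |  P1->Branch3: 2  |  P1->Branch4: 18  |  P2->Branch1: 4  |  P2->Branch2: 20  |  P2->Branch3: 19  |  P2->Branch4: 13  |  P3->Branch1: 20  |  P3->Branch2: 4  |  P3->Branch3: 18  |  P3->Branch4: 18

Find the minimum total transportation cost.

1445

An optimal shipping plan:
  P1->Branch2: 70 × €2 = €140
  P1->Branch3: 20 × €2 = €40
  P2->Branch1: 65 × €4 = €260
  P2->Branch4: 45 × €13 = €585
  P3->Branch2: 105 × €4 = €420
Total = 140 + 40 + 260 + 585 + 420 = €1445.
(Supply check: P1 ships 90; P2 ships 110; P3 ships 105.)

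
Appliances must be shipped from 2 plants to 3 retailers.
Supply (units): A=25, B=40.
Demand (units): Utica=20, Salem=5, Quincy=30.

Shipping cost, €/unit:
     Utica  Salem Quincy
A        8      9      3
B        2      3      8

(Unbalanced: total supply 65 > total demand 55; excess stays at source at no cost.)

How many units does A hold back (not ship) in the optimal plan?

An optimal plan:
  A to Quincy: 25 units
  B to Utica: 20 units
  B to Salem: 5 units
  B to Quincy: 5 units
Total cost = €170.
A ships 25 of its 25, leaving 0.

0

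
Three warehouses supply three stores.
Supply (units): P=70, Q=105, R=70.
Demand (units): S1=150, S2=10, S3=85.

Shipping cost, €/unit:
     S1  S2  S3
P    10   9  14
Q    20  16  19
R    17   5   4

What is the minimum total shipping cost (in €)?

One minimum-cost allocation:
  P–S1: 70 units
  Q–S1: 80 units
  Q–S2: 10 units
  Q–S3: 15 units
  R–S3: 70 units
Total cost = €3025.

3025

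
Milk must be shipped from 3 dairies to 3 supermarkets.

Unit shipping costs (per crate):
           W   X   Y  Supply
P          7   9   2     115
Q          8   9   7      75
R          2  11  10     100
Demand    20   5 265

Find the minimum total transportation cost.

One minimum-cost allocation:
  P to Y: 115 × 2 = 230
  Q to Y: 75 × 7 = 525
  R to W: 20 × 2 = 40
  R to X: 5 × 11 = 55
  R to Y: 75 × 10 = 750
Total = 230 + 525 + 40 + 55 + 750 = 1600.

1600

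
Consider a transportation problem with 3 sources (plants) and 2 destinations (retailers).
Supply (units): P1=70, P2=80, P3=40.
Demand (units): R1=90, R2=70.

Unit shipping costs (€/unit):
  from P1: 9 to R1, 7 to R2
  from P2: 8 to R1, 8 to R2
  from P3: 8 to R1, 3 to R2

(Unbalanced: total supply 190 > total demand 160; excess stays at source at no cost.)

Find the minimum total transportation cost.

A cheapest plan:
  P1→R1: 10 × €9 = €90
  P1→R2: 30 × €7 = €210
  P2→R1: 80 × €8 = €640
  P3→R2: 40 × €3 = €120
Total = 90 + 210 + 640 + 120 = €1060.

1060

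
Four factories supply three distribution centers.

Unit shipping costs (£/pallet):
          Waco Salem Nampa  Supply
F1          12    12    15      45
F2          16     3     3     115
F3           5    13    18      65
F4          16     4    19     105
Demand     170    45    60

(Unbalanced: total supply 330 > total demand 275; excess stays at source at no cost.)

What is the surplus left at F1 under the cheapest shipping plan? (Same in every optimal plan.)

0

An optimal plan:
  F1->Waco: 45 × £12 = £540
  F2->Waco: 10 × £16 = £160
  F2->Salem: 45 × £3 = £135
  F2->Nampa: 60 × £3 = £180
  F3->Waco: 65 × £5 = £325
  F4->Waco: 50 × £16 = £800
Total cost = £2140.
F1 ships 45 of its 45, leaving 0.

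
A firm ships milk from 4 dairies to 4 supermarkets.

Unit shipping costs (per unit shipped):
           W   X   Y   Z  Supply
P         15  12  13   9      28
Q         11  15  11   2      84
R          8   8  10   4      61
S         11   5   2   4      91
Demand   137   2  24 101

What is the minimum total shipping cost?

1730

One minimum-cost allocation:
  P→W: 28 × 15 = 420
  Q→Z: 84 × 2 = 168
  R→W: 61 × 8 = 488
  S→W: 48 × 11 = 528
  S→X: 2 × 5 = 10
  S→Y: 24 × 2 = 48
  S→Z: 17 × 4 = 68
Total = 420 + 168 + 488 + 528 + 10 + 48 + 68 = 1730.
(Supply check: P ships 28; Q ships 84; R ships 61; S ships 91.)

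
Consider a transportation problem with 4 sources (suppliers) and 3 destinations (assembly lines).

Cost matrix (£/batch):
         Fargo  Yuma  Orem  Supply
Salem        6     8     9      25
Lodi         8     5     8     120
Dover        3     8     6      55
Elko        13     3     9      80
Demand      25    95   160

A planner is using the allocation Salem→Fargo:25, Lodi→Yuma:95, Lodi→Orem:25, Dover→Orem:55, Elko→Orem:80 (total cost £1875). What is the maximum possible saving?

Current plan cost = 25·6 + 95·5 + 25·8 + 55·6 + 80·9 = £1875.
Optimal plan:
  Salem to Orem: 25 × £9 = £225
  Lodi to Yuma: 15 × £5 = £75
  Lodi to Orem: 105 × £8 = £840
  Dover to Fargo: 25 × £3 = £75
  Dover to Orem: 30 × £6 = £180
  Elko to Yuma: 80 × £3 = £240
Optimal cost = £1635.
Saving = 1875 − 1635 = £240.

240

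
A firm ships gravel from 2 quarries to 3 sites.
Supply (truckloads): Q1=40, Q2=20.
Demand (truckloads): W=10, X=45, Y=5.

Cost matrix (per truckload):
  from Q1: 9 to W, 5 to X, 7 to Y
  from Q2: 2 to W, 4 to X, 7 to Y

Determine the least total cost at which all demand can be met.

270

Optimal allocation:
  Q1→X: 35 truckloads
  Q1→Y: 5 truckloads
  Q2→W: 10 truckloads
  Q2→X: 10 truckloads
Total cost = 270.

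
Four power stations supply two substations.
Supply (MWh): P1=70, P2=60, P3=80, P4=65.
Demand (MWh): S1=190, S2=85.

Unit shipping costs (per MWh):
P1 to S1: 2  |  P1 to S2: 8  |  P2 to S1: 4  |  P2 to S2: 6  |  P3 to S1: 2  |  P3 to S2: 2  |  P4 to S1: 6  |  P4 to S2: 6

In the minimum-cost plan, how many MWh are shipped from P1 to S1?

70

The minimum-cost plan:
  P1→S1: 70 MWh
  P2→S1: 60 MWh
  P3→S1: 60 MWh
  P3→S2: 20 MWh
  P4→S2: 65 MWh
Total cost = 930.
So P1→S1 carries 70 MWh.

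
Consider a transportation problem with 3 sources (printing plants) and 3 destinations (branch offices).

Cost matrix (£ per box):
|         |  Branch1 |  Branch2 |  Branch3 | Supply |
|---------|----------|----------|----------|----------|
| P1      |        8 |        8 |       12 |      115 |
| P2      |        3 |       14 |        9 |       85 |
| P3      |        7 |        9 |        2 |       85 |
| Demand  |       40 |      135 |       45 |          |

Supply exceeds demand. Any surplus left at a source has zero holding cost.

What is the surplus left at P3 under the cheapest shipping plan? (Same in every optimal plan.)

20

Minimum-cost shipments:
  P1–Branch2: 115 boxes
  P2–Branch1: 40 boxes
  P3–Branch2: 20 boxes
  P3–Branch3: 45 boxes
Total cost = £1310.
P3 ships 65 of its 85, leaving 20.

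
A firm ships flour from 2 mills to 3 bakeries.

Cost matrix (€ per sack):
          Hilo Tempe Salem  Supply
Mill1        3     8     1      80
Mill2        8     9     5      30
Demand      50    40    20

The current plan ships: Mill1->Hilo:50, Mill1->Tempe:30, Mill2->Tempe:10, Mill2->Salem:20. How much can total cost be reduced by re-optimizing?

Current plan cost = 50·3 + 30·8 + 10·9 + 20·5 = €580.
Optimal plan:
  Mill1 to Hilo: 50 sacks
  Mill1 to Tempe: 10 sacks
  Mill1 to Salem: 20 sacks
  Mill2 to Tempe: 30 sacks
Optimal cost = €520.
Saving = 580 − 520 = €60.

60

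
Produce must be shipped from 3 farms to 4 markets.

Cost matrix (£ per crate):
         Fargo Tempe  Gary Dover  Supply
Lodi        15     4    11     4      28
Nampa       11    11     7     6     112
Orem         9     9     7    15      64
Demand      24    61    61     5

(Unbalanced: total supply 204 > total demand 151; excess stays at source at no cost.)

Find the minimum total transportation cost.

One minimum-cost allocation:
  Lodi->Tempe: 28 × £4 = £112
  Nampa->Gary: 54 × £7 = £378
  Nampa->Dover: 5 × £6 = £30
  Orem->Fargo: 24 × £9 = £216
  Orem->Tempe: 33 × £9 = £297
  Orem->Gary: 7 × £7 = £49
Total = 112 + 378 + 30 + 216 + 297 + 49 = £1082.

1082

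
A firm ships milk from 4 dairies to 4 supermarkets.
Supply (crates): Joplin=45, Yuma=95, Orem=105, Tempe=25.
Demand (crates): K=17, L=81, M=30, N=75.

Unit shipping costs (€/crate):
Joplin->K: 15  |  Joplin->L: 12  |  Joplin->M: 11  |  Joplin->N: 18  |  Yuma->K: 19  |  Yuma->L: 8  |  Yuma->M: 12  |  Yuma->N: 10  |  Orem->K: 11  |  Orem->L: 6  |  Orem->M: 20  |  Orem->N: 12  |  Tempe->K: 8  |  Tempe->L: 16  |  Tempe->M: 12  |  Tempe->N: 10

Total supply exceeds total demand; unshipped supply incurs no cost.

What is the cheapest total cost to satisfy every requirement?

1702

An optimal shipping plan:
  Joplin→M: 30 × €11 = €330
  Yuma→N: 75 × €10 = €750
  Orem→L: 81 × €6 = €486
  Tempe→K: 17 × €8 = €136
Total = 330 + 750 + 486 + 136 = €1702.
(Supply check: Joplin ships 30; Yuma ships 75; Orem ships 81; Tempe ships 17.)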